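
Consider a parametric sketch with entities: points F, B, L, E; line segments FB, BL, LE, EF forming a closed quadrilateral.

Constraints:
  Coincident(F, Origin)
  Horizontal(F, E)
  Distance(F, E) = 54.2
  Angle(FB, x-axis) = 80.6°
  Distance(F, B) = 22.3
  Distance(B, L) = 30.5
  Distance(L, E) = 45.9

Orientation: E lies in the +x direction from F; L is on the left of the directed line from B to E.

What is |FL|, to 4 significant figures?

48.39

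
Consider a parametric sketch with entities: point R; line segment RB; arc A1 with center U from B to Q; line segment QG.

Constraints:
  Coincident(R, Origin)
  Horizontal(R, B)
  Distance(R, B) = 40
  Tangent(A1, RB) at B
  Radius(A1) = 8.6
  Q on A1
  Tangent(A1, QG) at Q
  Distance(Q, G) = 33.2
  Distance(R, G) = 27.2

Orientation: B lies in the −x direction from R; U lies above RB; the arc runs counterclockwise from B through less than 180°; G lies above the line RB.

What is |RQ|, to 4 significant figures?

34.15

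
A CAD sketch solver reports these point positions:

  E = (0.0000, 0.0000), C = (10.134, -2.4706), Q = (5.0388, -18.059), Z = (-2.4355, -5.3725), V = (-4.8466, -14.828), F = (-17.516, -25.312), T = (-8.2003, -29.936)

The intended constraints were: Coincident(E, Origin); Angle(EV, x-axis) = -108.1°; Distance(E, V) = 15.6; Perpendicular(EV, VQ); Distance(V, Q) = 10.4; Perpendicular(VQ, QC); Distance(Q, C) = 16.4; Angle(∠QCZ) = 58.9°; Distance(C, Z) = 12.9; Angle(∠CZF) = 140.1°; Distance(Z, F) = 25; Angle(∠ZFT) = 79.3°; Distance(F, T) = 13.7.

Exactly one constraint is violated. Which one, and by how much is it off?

Distance(F, T) = 13.7 — off by 3.30.

E = (0.00, 0.00) ✓; EV at -108.1° ✓; |EV| = 15.60 ✓; ∠(EV, VQ) = 90.00° ✓; |VQ| = 10.40 ✓; ∠(VQ, QC) = 90.00° ✓; |QC| = 16.40 ✓; ∠QCZ = 58.90° ✓; |CZ| = 12.90 ✓; ∠CZF = 140.1° ✓; |ZF| = 25.00 ✓; ∠ZFT = 79.30° ✓; |FT| = 10.40 ✗.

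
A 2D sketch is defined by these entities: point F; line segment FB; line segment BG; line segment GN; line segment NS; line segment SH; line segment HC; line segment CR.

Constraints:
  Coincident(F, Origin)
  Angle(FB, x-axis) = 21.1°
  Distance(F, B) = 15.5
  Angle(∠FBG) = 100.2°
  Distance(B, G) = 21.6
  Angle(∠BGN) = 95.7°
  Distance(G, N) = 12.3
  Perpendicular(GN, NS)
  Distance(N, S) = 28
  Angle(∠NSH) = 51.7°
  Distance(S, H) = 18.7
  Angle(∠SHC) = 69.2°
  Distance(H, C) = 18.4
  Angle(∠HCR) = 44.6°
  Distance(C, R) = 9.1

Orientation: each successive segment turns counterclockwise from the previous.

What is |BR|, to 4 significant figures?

14.46

∠SHC = 69.2° gives HC at 154.3° from the x-axis; with |HC| = 18.4, C = (-2.351, 18.64). ∠HCR = 44.6° gives CR at -70.30° from the x-axis; with |CR| = 9.1, R = (0.7169, 10.07). Then |BR| = |R − B| = 14.46.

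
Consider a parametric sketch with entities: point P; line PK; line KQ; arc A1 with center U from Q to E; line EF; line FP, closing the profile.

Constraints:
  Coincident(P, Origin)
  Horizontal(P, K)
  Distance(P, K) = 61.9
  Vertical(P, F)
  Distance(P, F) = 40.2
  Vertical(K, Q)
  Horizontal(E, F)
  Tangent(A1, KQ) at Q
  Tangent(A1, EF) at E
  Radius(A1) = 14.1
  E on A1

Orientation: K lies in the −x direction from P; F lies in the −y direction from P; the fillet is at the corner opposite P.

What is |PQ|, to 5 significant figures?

67.178

P is at the origin; P and K share the same y with |PK| = 61.9 and K on the −x side, so K = (-61.900, 0.0000). PF is vertical with |PF| = 40.2 and F on the −y side, so F = (0.0000, -40.200). The virtual corner opposite P is at (-61.900, -40.200). The tangent condition forces UQ to be normal to KQ and A1 meets EF tangentially, so UE is at right angles to EF, with radius 14.1, so the center U sits 14.1 in from both sides at U = (-47.800, -26.100). That places the tangent points at Q = (-61.900, -26.100) on KQ and E = (-47.800, -40.200) on EF. Then |PQ| = |Q − P| = 67.178.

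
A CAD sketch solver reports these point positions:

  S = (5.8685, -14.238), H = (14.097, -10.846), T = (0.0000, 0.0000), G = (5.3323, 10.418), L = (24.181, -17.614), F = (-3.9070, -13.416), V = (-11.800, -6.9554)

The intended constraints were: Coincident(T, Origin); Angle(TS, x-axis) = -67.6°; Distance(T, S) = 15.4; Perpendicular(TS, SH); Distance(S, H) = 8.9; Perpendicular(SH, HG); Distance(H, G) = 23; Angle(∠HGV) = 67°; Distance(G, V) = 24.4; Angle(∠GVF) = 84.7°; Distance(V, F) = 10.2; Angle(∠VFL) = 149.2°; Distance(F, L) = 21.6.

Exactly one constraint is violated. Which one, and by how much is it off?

Distance(F, L) = 21.6 — off by 6.80.

T = (0.00, 0.00) ✓; TS at -67.60° ✓; |TS| = 15.40 ✓; ∠(TS, SH) = 90.00° ✓; |SH| = 8.900 ✓; ∠(SH, HG) = 90.00° ✓; |HG| = 23.00 ✓; ∠HGV = 67.00° ✓; |GV| = 24.40 ✓; ∠GVF = 84.70° ✓; |VF| = 10.20 ✓; ∠VFL = 149.2° ✓; |FL| = 28.40 ✗.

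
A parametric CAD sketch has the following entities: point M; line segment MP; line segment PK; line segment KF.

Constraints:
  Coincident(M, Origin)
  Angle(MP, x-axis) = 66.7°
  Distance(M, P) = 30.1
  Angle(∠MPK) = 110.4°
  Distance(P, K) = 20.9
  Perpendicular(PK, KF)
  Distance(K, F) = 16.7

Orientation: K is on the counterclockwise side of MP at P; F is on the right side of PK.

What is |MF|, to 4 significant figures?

54.80

M is at the origin; MP runs at 66.7° with length 30.1, so P = 30.1·(cos 66.7°, sin 66.7°) = (11.91, 27.65). ∠MPK = 110.4°, so PK runs at 66.7° + (180° − 110.4°) = 136.3° from the x-axis; with |PK| = 20.9, K = P + 20.9·(cos 136.3°, sin 136.3°) = (-3.204, 42.08). PK ⟂ KF; with |KF| = 16.7 on the right of PK, F = K + 16.7·(0.6909, 0.7230) = (8.334, 54.16). Then |MF| = |F − M| = 54.80.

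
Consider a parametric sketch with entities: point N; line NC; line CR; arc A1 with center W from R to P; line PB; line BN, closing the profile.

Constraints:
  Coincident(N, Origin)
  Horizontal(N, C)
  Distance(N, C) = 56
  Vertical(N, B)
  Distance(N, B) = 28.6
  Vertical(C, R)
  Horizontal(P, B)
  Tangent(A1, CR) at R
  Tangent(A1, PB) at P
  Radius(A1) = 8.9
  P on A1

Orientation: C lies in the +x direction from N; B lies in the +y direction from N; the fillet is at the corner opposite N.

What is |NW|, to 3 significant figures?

51.1

NB is vertical with |NB| = 28.6 and B on the +y side, so B = (0.00, 28.6). The virtual corner opposite N is at (56.0, 28.6). The tangent condition forces WR to be normal to CR and the tangent condition forces WP to be normal to PB, with radius 8.9, so the center W sits 8.9 in from both sides at W = (47.1, 19.7). Then |NW| = |W − N| = 51.1.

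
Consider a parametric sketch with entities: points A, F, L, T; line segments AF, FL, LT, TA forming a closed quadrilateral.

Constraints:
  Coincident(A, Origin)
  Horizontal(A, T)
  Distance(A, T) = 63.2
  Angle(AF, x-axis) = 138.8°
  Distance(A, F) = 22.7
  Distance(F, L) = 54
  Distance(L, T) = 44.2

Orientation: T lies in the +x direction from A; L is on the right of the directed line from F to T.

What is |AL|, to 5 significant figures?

31.302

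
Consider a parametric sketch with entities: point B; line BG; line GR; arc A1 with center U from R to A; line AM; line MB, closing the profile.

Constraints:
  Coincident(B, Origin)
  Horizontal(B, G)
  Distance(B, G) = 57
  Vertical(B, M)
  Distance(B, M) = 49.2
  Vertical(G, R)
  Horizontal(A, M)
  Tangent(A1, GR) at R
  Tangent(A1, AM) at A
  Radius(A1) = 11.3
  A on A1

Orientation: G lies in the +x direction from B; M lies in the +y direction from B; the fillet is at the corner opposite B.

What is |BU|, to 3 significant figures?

59.4

B is at the origin; B and G share the same y with |BG| = 57.0 and G on the +x side, so G = (57.0, 0.00). B and M share the same x with |BM| = 49.2 and M on the +y side, so M = (0.00, 49.2). The virtual corner opposite B is at (57.0, 49.2). The tangent condition forces UR to be normal to GR and tangency of A1 to AM means the radius UA is perpendicular to AM, with radius 11.3, so the center U sits 11.3 in from both sides at U = (45.7, 37.9). Then |BU| = |U − B| = 59.4.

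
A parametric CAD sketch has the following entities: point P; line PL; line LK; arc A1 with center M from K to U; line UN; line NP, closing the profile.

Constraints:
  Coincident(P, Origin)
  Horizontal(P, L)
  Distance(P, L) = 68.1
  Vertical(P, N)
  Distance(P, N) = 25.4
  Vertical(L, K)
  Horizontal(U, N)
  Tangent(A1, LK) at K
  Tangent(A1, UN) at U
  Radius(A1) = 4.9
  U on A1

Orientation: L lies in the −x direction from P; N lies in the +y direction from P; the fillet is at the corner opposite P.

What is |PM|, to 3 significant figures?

66.4

P and N share the same x with |PN| = 25.4 and N on the +y side, so N = (0.00, 25.4). The virtual corner opposite P is at (-68.1, 25.4). Tangency of A1 to LK means the radius MK is perpendicular to LK and A1 meets UN tangentially, so MU is at right angles to UN, with radius 4.9, so the center M sits 4.9 in from both sides at M = (-63.2, 20.5). Then |PM| = |M − P| = 66.4.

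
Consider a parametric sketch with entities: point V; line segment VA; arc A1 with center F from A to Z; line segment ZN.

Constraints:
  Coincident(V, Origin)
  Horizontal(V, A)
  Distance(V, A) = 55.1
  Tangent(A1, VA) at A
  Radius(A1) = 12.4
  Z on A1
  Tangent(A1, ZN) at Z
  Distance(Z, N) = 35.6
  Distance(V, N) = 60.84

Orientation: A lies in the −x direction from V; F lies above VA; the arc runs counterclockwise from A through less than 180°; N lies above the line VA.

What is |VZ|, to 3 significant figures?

44.2

V is at the origin; V and A share the same y with |VA| = 55.1 and A on the −x side, so A = (-55.1, 0.00). The tangent condition forces FA to be normal to VA, so F = A + (0, 12.4) = (-55.1, 12.4). Since FZ ⟂ ZN (tangency), |FN| = √(12.4² + 35.6²) = 37.7 regardless of where Z sits on A1. So N lies on both circle(V, 60.84) and circle(F, 37.7); the above-VA intersection is N = (-39.2, 46.6). Z is the foot of the tangent from N: Z = (-42.8, 11.1).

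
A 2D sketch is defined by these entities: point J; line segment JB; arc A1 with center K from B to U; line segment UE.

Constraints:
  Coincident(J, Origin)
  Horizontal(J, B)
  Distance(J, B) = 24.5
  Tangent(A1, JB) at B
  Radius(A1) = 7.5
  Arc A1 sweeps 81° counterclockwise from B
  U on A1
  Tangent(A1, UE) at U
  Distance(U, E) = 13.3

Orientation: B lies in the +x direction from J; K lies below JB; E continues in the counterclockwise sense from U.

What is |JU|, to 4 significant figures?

18.23

J is at the origin; J and B share the same y with |JB| = 24.5 and B on the +x side, so B = (24.50, 0.000). The tangent condition forces KB to be normal to JB, so K = B + (0, -7.5) = (24.50, -7.500). On A1, B sits at bearing 90° from K; an 81° counterclockwise sweep puts U at bearing 171°, so U = K + 7.5·(cos 171°, sin 171°) = (17.09, -6.327). Then |JU| = |U − J| = 18.23.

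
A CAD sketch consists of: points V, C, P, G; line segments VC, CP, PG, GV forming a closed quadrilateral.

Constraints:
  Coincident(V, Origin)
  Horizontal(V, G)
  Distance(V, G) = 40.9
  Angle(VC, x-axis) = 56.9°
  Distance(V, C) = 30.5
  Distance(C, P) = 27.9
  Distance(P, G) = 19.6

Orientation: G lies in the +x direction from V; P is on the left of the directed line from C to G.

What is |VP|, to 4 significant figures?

47.95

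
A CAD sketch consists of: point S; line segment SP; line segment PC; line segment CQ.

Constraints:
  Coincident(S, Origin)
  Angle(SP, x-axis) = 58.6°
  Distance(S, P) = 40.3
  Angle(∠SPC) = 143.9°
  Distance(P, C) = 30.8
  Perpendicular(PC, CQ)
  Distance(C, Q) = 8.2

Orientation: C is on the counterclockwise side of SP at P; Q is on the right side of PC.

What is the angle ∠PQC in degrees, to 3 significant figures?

75.1°

S is at the origin; SP runs at 58.6° with length 40.3, so P = 40.3·(cos 58.6°, sin 58.6°) = (21.0, 34.4). ∠SPC = 143.9°, so PC runs at 58.6° + (180° − 143.9°) = 94.7° from the x-axis; with |PC| = 30.8, C = P + 30.8·(cos 94.7°, sin 94.7°) = (18.5, 65.1). PC ⟂ CQ; with |CQ| = 8.2 on the right of PC, Q = C + 8.2·(0.997, 0.0819) = (26.6, 65.8). Then cos ∠PQC = QP·QC / (|QP||QC|), giving 75.1°.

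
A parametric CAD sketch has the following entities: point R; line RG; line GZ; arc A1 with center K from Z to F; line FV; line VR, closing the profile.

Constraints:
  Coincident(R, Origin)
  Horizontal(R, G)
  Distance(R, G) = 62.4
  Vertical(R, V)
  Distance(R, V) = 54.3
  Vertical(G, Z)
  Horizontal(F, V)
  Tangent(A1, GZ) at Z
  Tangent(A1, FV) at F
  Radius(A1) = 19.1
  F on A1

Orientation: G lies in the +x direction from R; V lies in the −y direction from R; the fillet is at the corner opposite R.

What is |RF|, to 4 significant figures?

69.45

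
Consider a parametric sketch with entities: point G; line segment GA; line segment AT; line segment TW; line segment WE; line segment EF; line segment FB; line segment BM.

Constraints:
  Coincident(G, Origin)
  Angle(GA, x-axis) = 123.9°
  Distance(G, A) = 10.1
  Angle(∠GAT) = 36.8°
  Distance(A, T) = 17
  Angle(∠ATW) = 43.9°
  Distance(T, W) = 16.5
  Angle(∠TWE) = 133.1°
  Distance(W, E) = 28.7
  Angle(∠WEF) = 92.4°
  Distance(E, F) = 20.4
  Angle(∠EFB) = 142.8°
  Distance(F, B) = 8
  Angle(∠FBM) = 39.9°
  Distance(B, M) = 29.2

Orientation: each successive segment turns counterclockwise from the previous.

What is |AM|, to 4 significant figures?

21.34

G is at the origin; GA runs at 123.9° with length 10.1, so A = (-5.633, 8.383). ∠GAT = 36.8° gives AT at -92.90° from the x-axis; with |AT| = 17.0, T = (-6.493, -8.595). ∠ATW = 43.9° gives TW at 43.20° from the x-axis; with |TW| = 16.5, W = (5.535, 2.700). ∠TWE = 133.1° gives WE at 90.10° from the x-axis; with |WE| = 28.7, E = (5.485, 31.40). ∠WEF = 92.4° gives EF at 177.7° from the x-axis; with |EF| = 20.4, F = (-14.90, 32.22). ∠EFB = 142.8° gives FB at -145.1° from the x-axis; with |FB| = 8.0, B = (-21.46, 27.64). ∠FBM = 39.9° gives BM at -5.000° from the x-axis; with |BM| = 29.2, M = (7.629, 25.10). Then |AM| = |M − A| = 21.34.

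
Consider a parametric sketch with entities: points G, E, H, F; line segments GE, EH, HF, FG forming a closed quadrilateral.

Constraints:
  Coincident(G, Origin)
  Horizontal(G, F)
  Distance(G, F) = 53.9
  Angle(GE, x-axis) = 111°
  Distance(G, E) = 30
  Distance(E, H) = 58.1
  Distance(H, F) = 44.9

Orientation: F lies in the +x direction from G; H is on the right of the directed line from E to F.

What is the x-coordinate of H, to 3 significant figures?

15.8

Checks: G.y = 0.00, F.y = 0.00 ✓; |EH| = 58.10 ✓; |HF| = 44.90 ✓.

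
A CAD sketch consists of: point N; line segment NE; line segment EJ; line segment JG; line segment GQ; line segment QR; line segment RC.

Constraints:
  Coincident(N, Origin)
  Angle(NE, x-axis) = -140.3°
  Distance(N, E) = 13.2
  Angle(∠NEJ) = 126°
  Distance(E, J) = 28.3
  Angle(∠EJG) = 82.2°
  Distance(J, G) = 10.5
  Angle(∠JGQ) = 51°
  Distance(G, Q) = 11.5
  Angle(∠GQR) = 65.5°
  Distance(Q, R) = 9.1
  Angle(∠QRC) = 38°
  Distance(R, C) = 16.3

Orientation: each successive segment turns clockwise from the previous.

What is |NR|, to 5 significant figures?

37.227

N is at the origin; NE runs at -140.3° with length 13.2, so E = (-10.156, -8.4317). ∠NEJ = 126.0° gives EJ at 165.70° from the x-axis; with |EJ| = 28.3, J = (-37.579, -1.4417). ∠EJG = 82.2° gives JG at 67.900° from the x-axis; with |JG| = 10.5, G = (-33.629, 8.2869). ∠JGQ = 51.0° gives GQ at -61.100° from the x-axis; with |GQ| = 11.5, Q = (-28.071, -1.7810). ∠GQR = 65.5° gives QR at -175.60° from the x-axis; with |QR| = 9.1, R = (-37.144, -2.4791). Then |NR| = |R − N| = 37.227.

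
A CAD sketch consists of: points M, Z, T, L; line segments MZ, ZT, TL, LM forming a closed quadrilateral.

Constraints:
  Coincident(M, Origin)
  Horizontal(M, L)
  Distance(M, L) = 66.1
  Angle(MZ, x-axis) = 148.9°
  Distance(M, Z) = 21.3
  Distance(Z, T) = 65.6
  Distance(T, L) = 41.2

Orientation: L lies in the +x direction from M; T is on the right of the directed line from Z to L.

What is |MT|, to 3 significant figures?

44.4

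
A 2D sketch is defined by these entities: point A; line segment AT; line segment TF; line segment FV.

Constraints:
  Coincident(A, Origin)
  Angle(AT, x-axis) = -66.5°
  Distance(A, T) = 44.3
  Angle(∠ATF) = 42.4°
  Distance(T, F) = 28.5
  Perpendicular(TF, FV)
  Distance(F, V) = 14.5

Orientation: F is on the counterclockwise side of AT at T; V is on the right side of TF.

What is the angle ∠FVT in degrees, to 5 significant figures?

63.034°

A is at the origin; AT runs at -66.5° with length 44.3, so T = 44.3·(cos -66.5°, sin -66.5°) = (17.665, -40.626). ∠ATF = 42.4°, so TF runs at -66.5° + (180° − 42.4°) = 71.100° from the x-axis; with |TF| = 28.5, F = T + 28.5·(cos 71.100°, sin 71.100°) = (26.896, -13.662). The perpendicularity gives FV at right angles to TF; with |FV| = 14.5 on the right of TF, V = F + 14.5·(0.94609, -0.32392) = (40.614, -18.359). Then cos ∠FVT = VF·VT / (|VF||VT|), giving 63.034°.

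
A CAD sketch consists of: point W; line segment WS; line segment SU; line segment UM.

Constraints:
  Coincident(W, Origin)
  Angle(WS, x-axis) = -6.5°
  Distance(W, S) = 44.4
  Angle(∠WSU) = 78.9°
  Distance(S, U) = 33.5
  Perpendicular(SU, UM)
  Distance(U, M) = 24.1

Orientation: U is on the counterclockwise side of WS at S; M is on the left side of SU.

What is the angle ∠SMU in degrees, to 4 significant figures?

54.27°

W is at the origin; WS runs at -6.5° with length 44.4, so S = 44.4·(cos -6.5°, sin -6.5°) = (44.11, -5.026). ∠WSU = 78.9°, so SU runs at -6.5° + (180° − 78.9°) = 94.60° from the x-axis; with |SU| = 33.5, U = S + 33.5·(cos 94.60°, sin 94.60°) = (41.43, 28.37). The perpendicularity gives UM at right angles to SU; with |UM| = 24.1 on the left of SU, M = U + 24.1·(-0.9968, -0.08020) = (17.41, 26.43). Then cos ∠SMU = MS·MU / (|MS||MU|), giving 54.27°.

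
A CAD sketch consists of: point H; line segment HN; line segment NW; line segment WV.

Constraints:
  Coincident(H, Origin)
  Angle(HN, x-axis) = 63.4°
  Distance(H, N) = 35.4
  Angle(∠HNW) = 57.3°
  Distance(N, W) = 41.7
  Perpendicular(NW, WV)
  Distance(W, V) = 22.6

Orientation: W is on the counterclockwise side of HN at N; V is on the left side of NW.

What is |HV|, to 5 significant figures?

23.693

H is at the origin; HN runs at 63.4° with length 35.4, so N = 35.4·(cos 63.4°, sin 63.4°) = (15.851, 31.653). ∠HNW = 57.3°, so NW runs at 63.4° + (180° − 57.3°) = 186.10° from the x-axis; with |NW| = 41.7, W = N + 41.7·(cos 186.10°, sin 186.10°) = (-25.613, 27.222). NW ⟂ WV; with |WV| = 22.6 on the left of NW, V = W + 22.6·(0.10626, -0.99434) = (-23.212, 4.7498). Then |HV| = |V − H| = 23.693.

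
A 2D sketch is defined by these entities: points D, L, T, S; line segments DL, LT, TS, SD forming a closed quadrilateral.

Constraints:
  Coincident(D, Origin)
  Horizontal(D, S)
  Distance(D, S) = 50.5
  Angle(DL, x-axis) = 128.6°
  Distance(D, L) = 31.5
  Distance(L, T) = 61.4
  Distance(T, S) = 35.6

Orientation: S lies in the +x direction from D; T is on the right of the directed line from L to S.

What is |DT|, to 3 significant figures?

30.0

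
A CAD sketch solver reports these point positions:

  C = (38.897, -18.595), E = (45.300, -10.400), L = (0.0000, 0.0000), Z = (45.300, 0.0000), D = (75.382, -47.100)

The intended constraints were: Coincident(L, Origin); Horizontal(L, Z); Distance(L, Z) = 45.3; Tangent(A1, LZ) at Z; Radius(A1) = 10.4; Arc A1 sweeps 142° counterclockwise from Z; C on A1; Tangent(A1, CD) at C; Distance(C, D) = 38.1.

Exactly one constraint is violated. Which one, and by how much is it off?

Distance(C, D) = 38.1 — off by 8.20.

L = (0.00, 0.00) ✓; L.y = 0.00, Z.y = 0.00 ✓; |LZ| = 45.30 ✓; ∠(EZ, ZL) = 90.00° ✓; |EZ| = 10.40 ✓; bearing(E→C) − bearing(E→Z) = 142.0° ✓; |EC| = 10.40 ✓; ∠(EC, CD) = 90.00° ✓; |CD| = 46.30 ✗.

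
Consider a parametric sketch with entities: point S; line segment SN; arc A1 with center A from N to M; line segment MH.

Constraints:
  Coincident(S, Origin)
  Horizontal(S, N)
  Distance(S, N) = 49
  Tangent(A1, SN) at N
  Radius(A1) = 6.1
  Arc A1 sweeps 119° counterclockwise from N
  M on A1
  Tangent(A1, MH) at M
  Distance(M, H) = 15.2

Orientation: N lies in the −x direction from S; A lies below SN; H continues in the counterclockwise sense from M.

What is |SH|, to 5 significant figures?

52.014

S is at the origin; S and N share the same y with |SN| = 49.0 and N on the −x side, so N = (-49.000, 0.0000). A1 meets SN tangentially, so AN is at right angles to SN, so A = N + (0, -6.1) = (-49.000, -6.1000). On A1, N sits at bearing 90° from A; a 119° counterclockwise sweep puts M at bearing 209°, so M = A + 6.1·(cos 209°, sin 209°) = (-54.335, -9.0573). Since A1 is tangent to MH there, AM ⟂ MH, so MH runs along (−sin 209°, cos 209°); with |MH| = 15.2, H = (-46.966, -22.352). Then |SH| = |H − S| = 52.014.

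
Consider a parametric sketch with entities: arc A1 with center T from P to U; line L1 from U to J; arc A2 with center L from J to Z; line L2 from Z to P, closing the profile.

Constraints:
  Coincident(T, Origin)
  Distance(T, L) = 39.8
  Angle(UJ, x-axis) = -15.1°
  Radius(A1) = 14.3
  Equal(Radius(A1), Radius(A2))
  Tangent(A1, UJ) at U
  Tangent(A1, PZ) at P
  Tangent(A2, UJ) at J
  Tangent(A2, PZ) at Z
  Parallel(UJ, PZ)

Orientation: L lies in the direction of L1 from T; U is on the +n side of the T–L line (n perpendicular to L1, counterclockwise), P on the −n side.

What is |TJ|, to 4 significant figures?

42.29

The slot axis is L1's direction at -15.1°, so u = (cos -15.1°, sin -15.1°) = (0.9655, -0.2605) and n = (−sin -15.1°, cos -15.1°) = (0.2605, 0.9655). T is at the origin and L lies 39.8 along u from T, so L = 39.8·u = (38.43, -10.37). Tangency of A1 to both parallel lines with radius 14.3 puts U and P at T ± 14.3·n: U = (3.725, 13.81), P = (-3.725, -13.81). Equal radii place J and Z the same way about L: J = L + 14.3·n = (42.15, 3.438), Z = L − 14.3·n = (34.70, -24.17). Then |TJ| = |J − T| = 42.29.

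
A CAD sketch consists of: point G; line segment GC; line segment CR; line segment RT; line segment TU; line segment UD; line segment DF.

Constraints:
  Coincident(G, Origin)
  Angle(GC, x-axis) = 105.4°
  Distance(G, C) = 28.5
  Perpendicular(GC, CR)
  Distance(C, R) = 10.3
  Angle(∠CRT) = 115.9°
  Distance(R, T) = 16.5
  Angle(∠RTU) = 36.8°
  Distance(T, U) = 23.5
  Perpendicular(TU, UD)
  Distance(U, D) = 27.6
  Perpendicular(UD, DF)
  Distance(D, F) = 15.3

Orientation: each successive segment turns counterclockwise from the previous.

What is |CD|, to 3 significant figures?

22.5

G is at the origin; GC runs at 105.4° with length 28.5, so C = (-7.57, 27.5). GC ⟂ CR, so CR runs at -165°; with |CR| = 10.3, R = (-17.5, 24.7). ∠CRT = 115.9° gives RT at -101° from the x-axis; with |RT| = 16.5, T = (-20.5, 8.52). ∠RTU = 36.8° gives TU at 42.7° from the x-axis; with |TU| = 23.5, U = (-3.23, 24.5). TU ⟂ UD, so UD runs at 133°; with |UD| = 27.6, D = (-22.0, 44.7). Then |CD| = |D − C| = 22.5.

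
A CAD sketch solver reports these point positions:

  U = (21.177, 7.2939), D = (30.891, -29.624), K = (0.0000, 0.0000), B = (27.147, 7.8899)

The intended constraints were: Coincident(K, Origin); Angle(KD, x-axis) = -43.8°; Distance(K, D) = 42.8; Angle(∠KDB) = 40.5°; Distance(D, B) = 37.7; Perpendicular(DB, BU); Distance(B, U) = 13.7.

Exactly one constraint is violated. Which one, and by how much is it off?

Distance(B, U) = 13.7 — off by 7.70.

K = (0.00, 0.00) ✓; KD at -43.80° ✓; |KD| = 42.80 ✓; ∠KDB = 40.50° ✓; |DB| = 37.70 ✓; ∠(DB, BU) = 90.00° ✓; |BU| = 6.000 ✗.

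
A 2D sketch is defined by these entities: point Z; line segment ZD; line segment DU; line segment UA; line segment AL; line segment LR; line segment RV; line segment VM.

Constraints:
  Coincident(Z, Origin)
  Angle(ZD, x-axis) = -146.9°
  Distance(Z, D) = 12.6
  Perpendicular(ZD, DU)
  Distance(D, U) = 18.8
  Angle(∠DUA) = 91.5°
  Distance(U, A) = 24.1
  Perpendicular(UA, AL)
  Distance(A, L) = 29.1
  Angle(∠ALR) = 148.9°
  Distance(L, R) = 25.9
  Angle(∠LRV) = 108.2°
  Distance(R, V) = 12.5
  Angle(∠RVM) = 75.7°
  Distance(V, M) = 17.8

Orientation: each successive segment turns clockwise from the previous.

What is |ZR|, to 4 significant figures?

32.18

Z is at the origin; ZD runs at -146.9° with length 12.6, so D = (-10.56, -6.881). The perpendicularity gives DU at right angles to ZD, so DU runs at 123.1°; with |DU| = 18.8, U = (-20.82, 8.868). ∠DUA = 91.5° gives UA at 34.60° from the x-axis; with |UA| = 24.1, A = (-0.9844, 22.55). UA is perpendicular to AL, so AL runs at -55.40°; with |AL| = 29.1, L = (15.54, -1.400). ∠ALR = 148.9° gives LR at -86.50° from the x-axis; with |LR| = 25.9, R = (17.12, -27.25). Then |ZR| = |R − Z| = 32.18.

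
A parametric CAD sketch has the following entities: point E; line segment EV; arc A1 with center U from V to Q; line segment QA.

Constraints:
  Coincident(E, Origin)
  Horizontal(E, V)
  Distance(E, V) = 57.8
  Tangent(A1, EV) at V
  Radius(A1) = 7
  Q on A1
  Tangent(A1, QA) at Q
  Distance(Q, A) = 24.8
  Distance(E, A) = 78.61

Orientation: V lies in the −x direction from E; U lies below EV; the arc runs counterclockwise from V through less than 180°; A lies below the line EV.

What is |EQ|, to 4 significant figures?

64.42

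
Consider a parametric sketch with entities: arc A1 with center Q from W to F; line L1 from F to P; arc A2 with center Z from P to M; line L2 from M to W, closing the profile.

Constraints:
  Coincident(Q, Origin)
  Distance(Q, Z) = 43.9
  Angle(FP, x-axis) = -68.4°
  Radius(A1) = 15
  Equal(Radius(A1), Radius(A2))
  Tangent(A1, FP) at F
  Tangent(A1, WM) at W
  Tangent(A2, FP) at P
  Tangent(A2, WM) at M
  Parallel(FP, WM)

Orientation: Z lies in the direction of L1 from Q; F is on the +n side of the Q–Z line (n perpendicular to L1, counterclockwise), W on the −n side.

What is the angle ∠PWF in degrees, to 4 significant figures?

55.65°

The slot axis is L1's direction at -68.4°, so u = (cos -68.4°, sin -68.4°) = (0.3681, -0.9298) and n = (−sin -68.4°, cos -68.4°) = (0.9298, 0.3681). Q is at the origin and Z lies 43.9 along u from Q, so Z = 43.9·u = (16.16, -40.82). Tangency of A1 to both parallel lines with radius 15.0 puts F and W at Q ± 15.0·n: F = (13.95, 5.522), W = (-13.95, -5.522). Equal radii place P and M the same way about Z: P = Z + 15.0·n = (30.11, -35.30), M = Z − 15.0·n = (2.214, -46.34). Then cos ∠PWF = WP·WF / (|WP||WF|), giving 55.65°.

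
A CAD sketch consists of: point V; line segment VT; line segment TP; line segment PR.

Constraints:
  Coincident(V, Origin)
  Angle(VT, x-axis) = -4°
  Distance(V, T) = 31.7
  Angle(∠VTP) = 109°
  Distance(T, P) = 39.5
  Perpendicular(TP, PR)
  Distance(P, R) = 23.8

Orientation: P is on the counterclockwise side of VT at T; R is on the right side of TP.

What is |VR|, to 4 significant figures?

73.30

∠VTP = 109.0°, so TP runs at -4.0° + (180° − 109.0°) = 67.00° from the x-axis; with |TP| = 39.5, P = T + 39.5·(cos 67.00°, sin 67.00°) = (47.06, 34.15). TP is perpendicular to PR; with |PR| = 23.8 on the right of TP, R = P + 23.8·(0.9205, -0.3907) = (68.96, 24.85). Then |VR| = |R − V| = 73.30.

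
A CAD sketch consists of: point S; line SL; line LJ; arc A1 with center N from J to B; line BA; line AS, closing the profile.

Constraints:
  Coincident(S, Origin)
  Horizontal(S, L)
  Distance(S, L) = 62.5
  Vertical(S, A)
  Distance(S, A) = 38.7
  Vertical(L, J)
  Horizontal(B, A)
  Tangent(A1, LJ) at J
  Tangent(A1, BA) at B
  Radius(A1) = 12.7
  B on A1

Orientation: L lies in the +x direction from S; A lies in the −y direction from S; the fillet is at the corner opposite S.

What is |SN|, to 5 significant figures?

56.179

S is at the origin; S and L share the same y with |SL| = 62.5 and L on the +x side, so L = (62.500, 0.0000). SA is vertical with |SA| = 38.7 and A on the −y side, so A = (0.0000, -38.700). The virtual corner opposite S is at (62.500, -38.700). The tangent condition forces NJ to be normal to LJ and A1 meets BA tangentially, so NB is at right angles to BA, with radius 12.7, so the center N sits 12.7 in from both sides at N = (49.800, -26.000). Then |SN| = |N − S| = 56.179.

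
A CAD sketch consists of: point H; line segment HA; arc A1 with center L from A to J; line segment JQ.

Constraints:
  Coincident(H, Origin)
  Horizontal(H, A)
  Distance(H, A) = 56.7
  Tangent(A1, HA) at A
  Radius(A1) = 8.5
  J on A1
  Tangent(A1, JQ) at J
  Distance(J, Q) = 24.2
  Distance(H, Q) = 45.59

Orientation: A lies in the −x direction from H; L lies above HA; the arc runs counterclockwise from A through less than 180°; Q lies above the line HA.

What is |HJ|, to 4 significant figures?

49.43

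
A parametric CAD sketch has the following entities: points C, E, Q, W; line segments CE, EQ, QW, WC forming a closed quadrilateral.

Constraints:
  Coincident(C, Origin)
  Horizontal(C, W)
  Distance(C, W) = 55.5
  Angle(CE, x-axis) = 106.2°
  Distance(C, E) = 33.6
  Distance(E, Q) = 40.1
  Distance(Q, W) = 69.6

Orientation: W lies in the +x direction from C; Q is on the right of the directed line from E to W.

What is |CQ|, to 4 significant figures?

15.65

C is at the origin; C and W share the same y with |CW| = 55.5 and W in +x, so W = (55.5, 0). CE runs at 106.2° with |CE| = 33.6, so E = (-9.374, 32.27). Q is determined by |EQ| = 40.1 and |QW| = 69.6 together: it lies at the intersection of circle(E, 40.1) and circle(W, 69.6). With |EW| = 72.46, the foot of the radical line on EW is 13.90 from E and the perpendicular offset is √(40.1² − 13.90²) = 37.62. Taking the right-of-EW solution: Q = (-13.68, -7.602).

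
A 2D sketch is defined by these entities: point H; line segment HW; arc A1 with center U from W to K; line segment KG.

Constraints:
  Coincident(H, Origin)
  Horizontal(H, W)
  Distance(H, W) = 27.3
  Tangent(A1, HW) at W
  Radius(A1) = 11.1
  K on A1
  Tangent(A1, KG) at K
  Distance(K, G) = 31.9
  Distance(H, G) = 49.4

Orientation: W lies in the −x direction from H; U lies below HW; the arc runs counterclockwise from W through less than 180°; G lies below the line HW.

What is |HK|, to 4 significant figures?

40.52

Checks: |UK| = 11.10 ✓; ∠(UK, KG) = 90.00° ✓; |KG| = 31.90 ✓; |HG| = 49.40 ✓.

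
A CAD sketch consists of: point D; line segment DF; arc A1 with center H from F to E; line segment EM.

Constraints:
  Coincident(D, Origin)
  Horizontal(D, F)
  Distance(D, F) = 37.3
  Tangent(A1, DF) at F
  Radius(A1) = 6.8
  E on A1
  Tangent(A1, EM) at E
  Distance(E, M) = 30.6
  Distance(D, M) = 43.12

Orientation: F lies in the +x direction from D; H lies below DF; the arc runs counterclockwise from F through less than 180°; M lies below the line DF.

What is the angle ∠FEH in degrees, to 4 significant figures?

50.72°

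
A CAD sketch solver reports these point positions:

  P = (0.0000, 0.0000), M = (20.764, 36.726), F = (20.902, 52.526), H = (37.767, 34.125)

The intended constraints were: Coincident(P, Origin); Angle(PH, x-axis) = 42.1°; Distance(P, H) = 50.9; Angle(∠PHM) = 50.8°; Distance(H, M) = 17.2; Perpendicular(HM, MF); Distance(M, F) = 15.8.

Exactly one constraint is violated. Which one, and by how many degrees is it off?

Perpendicular(HM, MF) — off by 8.20°.

P = (0.00, 0.00) ✓; PH at 42.10° ✓; |PH| = 50.90 ✓; ∠PHM = 50.80° ✓; |HM| = 17.20 ✓; ∠(HM, MF) = 81.80° ✗; |MF| = 15.80 ✓.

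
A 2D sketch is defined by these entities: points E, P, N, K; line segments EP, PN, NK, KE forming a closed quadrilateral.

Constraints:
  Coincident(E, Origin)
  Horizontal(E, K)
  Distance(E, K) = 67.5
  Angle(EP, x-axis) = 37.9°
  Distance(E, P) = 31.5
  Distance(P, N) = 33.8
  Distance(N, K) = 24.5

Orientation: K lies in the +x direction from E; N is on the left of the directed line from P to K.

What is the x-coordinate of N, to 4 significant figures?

58.48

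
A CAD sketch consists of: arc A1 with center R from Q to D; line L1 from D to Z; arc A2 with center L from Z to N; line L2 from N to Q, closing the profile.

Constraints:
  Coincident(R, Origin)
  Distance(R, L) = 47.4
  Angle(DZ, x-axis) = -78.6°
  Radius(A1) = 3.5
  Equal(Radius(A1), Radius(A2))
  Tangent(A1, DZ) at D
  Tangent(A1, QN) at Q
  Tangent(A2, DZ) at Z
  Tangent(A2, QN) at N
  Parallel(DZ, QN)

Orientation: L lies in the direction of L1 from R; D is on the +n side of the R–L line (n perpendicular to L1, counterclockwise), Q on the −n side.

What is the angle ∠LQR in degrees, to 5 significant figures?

85.777°

The slot axis is L1's direction at -78.6°, so u = (cos -78.6°, sin -78.6°) = (0.19766, -0.98027) and n = (−sin -78.6°, cos -78.6°) = (0.98027, 0.19766). R is at the origin and L lies 47.4 along u from R, so L = 47.4·u = (9.3690, -46.465). Tangency of A1 to both parallel lines with radius 3.5 puts D and Q at R ± 3.5·n: D = (3.4309, 0.69180), Q = (-3.4309, -0.69180). Then cos ∠LQR = QL·QR / (|QL||QR|), giving 85.777°.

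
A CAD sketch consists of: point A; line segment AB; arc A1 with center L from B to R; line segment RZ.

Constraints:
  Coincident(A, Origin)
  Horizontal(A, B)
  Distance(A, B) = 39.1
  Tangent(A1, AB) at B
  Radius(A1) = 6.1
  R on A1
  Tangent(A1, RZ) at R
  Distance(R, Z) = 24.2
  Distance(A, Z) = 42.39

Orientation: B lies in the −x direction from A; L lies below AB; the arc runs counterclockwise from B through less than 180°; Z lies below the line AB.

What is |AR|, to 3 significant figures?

45.2

Checks: |LB| = 6.100 ✓; |LR| = 6.100 ✓; ∠(LR, RZ) = 90.00° ✓; |RZ| = 24.20 ✓; |AZ| = 42.39 ✓.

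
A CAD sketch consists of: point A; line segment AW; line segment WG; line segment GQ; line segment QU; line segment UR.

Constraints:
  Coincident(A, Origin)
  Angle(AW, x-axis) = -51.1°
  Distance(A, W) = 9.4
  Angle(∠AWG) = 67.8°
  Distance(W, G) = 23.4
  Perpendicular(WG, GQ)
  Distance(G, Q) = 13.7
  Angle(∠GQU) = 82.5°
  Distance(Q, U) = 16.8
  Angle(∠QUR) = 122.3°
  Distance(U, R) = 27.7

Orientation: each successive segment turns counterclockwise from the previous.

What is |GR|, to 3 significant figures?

31.4

∠GQU = 82.5° gives QU at -111° from the x-axis; with |QU| = 16.8, U = (-0.912, 4.15). ∠QUR = 122.3° gives UR at -53.7° from the x-axis; with |UR| = 27.7, R = (15.5, -18.2). Then |GR| = |R − G| = 31.4.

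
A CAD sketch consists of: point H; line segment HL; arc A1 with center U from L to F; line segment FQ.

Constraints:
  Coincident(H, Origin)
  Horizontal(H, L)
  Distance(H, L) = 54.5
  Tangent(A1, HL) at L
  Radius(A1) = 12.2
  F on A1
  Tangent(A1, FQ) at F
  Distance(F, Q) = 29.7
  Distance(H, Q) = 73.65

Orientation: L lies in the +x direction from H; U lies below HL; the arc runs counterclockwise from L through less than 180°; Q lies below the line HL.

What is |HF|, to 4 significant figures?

47.68

Checks: |UF| = 12.20 ✓; ∠(UF, FQ) = 90.00° ✓; |FQ| = 29.70 ✓; |HQ| = 73.65 ✓.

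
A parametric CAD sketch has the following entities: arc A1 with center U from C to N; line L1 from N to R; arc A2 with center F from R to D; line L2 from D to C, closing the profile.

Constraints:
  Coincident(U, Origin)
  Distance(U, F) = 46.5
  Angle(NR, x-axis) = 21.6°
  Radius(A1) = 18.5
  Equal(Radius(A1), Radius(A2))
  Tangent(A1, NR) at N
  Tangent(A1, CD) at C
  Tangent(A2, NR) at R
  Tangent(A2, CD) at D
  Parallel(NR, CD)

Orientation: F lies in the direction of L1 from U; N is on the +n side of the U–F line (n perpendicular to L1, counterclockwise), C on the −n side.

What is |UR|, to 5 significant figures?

50.045

Tangency of A1 to both parallel lines with radius 18.5 puts N and C at U ± 18.5·n: N = (-6.8103, 17.201), C = (6.8103, -17.201). Equal radii place R and D the same way about F: R = F + 18.5·n = (36.424, 34.319), D = F − 18.5·n = (50.045, -0.083073). Then |UR| = |R − U| = 50.045.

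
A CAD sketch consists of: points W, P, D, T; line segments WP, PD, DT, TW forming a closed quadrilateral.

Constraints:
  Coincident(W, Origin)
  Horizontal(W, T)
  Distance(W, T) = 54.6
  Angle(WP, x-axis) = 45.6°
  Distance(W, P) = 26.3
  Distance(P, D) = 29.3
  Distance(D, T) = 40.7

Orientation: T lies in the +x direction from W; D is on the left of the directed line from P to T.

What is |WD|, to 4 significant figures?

55.56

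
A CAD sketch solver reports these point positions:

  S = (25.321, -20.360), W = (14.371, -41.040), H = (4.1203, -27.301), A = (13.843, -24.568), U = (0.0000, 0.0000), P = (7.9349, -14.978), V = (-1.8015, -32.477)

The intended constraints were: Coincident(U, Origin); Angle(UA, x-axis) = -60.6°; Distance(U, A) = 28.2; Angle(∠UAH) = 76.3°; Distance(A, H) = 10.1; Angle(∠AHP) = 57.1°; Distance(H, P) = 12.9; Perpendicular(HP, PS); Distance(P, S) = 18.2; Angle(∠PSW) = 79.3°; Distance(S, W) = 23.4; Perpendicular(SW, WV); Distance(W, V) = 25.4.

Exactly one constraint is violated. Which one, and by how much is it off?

Distance(W, V) = 25.4 — off by 7.10.

U = (0.00, 0.00) ✓; UA at -60.60° ✓; |UA| = 28.20 ✓; ∠UAH = 76.30° ✓; |AH| = 10.10 ✓; ∠AHP = 57.10° ✓; |HP| = 12.90 ✓; ∠(HP, PS) = 90.00° ✓; |PS| = 18.20 ✓; ∠PSW = 79.30° ✓; |SW| = 23.40 ✓; ∠(SW, WV) = 90.00° ✓; |WV| = 18.30 ✗.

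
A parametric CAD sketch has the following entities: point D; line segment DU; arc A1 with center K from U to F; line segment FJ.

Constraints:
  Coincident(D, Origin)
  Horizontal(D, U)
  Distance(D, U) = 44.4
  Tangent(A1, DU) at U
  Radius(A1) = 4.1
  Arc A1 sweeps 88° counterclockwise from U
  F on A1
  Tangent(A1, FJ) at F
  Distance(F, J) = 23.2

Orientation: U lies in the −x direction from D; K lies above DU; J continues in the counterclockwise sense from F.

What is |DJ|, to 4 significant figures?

47.92

On A1, U sits at bearing -90° from K; an 88° counterclockwise sweep puts F at bearing -2°, so F = K + 4.1·(cos -2°, sin -2°) = (-40.30, 3.957). The tangent condition forces KF to be normal to FJ, so FJ runs along (−sin -2°, cos -2°); with |FJ| = 23.2, J = (-39.49, 27.14). Then |DJ| = |J − D| = 47.92.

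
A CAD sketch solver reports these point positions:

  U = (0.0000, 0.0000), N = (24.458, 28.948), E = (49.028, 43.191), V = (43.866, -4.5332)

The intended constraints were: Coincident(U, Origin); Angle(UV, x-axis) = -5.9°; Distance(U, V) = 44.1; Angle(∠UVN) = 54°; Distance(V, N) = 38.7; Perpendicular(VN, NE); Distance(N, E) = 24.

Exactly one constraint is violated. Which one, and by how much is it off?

Distance(N, E) = 24 — off by 4.40.

U = (0.00, 0.00) ✓; UV at -5.900° ✓; |UV| = 44.10 ✓; ∠UVN = 54.00° ✓; |VN| = 38.70 ✓; ∠(VN, NE) = 90.00° ✓; |NE| = 28.40 ✗.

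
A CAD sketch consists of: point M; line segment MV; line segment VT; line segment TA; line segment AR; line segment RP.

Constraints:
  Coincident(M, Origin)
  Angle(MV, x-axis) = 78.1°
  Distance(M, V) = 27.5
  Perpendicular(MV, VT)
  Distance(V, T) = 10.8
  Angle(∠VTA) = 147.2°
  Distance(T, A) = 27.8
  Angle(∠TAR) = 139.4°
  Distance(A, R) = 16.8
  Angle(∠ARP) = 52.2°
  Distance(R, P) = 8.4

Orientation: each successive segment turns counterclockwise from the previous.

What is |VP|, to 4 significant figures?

41.96

M is at the origin; MV runs at 78.1° with length 27.5, so V = (5.671, 26.91). MV is perpendicular to VT, so VT runs at 168.1°; with |VT| = 10.8, T = (-4.897, 29.14). ∠VTA = 147.2° gives TA at -159.1° from the x-axis; with |TA| = 27.8, A = (-30.87, 19.22). ∠TAR = 139.4° gives AR at -118.5° from the x-axis; with |AR| = 16.8, R = (-38.88, 4.455). ∠ARP = 52.2° gives RP at 9.300° from the x-axis; with |RP| = 8.4, P = (-30.59, 5.812). Then |VP| = |P − V| = 41.96.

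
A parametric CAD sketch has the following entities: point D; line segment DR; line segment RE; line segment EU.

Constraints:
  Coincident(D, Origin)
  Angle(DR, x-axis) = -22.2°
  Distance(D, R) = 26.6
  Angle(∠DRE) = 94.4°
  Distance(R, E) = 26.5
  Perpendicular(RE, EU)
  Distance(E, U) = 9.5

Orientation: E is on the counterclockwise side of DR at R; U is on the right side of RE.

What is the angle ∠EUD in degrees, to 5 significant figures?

38.391°

∠DRE = 94.4°, so RE runs at -22.2° + (180° − 94.4°) = 63.400° from the x-axis; with |RE| = 26.5, E = R + 26.5·(cos 63.400°, sin 63.400°) = (36.494, 13.645). RE is perpendicular to EU; with |EU| = 9.5 on the right of RE, U = E + 9.5·(0.89415, -0.44776) = (44.988, 9.3908). Then cos ∠EUD = UE·UD / (|UE||UD|), giving 38.391°.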